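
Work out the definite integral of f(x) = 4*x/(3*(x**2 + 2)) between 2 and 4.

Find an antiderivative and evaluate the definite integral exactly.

The substitution u = x**4/2 + 2*x**2 + 2 works: f is exactly (dF/du)*(du/dx) for that inner function.
F(x) = log(x**4/2 + 2*x**2 + 2)/3 is an antiderivative of f.
Check: d/dx[log(x**4/2 + 2*x**2 + 2)/3] = 4*x/(3*x**2 + 6), which equals f(x).
F(4) = log(162)/3; F(2) = log(18)/3.
Integral = F(4) - F(2) = -log(18)/3 + log(162)/3.

Antiderivative: F(x) = log(x**4/2 + 2*x**2 + 2)/3; value = -log(18)/3 + log(162)/3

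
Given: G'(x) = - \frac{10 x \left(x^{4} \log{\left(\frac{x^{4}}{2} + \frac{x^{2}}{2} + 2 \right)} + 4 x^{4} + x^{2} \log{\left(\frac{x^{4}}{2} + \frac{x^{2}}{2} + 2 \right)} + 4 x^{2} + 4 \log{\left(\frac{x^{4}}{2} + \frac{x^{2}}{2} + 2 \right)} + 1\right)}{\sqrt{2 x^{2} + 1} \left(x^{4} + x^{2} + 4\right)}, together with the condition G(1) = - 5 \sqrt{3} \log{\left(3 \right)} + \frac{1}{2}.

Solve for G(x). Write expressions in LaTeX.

G(x) = - 5 \sqrt{2 x^{2} + 1} \log{\left(\frac{x^{4}}{2} + \frac{x^{2}}{2} + 2 \right)} + \frac{1}{2}

Recognize the product-rule pattern: G'(x) = u'v + uv' with u = - 5 \sqrt{2 x^{2} + 1}, v = \log{\left(\frac{x^{4}}{2} + \frac{x^{2}}{2} + 2 \right)}, so integration by parts undoes it.
A general antiderivative is - 5 \sqrt{2 x^{2} + 1} \log{\left(\frac{x^{4}}{2} + \frac{x^{2}}{2} + 2 \right)} + C.
The condition gives C = - 5 \sqrt{3} \log{\left(3 \right)} + \frac{1}{2} - (- 5 \sqrt{3} \log{\left(3 \right)}) = \frac{1}{2}.
So G(x) = - 5 \sqrt{2 x^{2} + 1} \log{\left(\frac{x^{4}}{2} + \frac{x^{2}}{2} + 2 \right)} + \frac{1}{2}.
Check: d/dx[- 5 \sqrt{2 x^{2} + 1} \log{\left(\frac{x^{4}}{2} + \frac{x^{2}}{2} + 2 \right)} + \frac{1}{2}] = \frac{- 10 x^{5} \log{\left(\frac{x^{4}}{2} + \frac{x^{2}}{2} + 2 \right)} - 40 x^{5} - 10 x^{3} \log{\left(\frac{x^{4}}{2} + \frac{x^{2}}{2} + 2 \right)} - 40 x^{3} - 40 x \log{\left(\frac{x^{4}}{2} + \frac{x^{2}}{2} + 2 \right)} - 10 x}{x^{4} \sqrt{2 x^{2} + 1} + x^{2} \sqrt{2 x^{2} + 1} + 4 \sqrt{2 x^{2} + 1}}, which equals G'(x).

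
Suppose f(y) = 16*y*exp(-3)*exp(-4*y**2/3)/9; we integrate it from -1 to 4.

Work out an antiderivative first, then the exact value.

Antiderivative: F(y) = -2*exp(-3)*exp(-4*y**2/3)/3; value = -2*exp(-73/3)/3 + 2*exp(-13/3)/3

The substitution u = -4*y**2/3 - 3 works: f is exactly (dF/du)*(du/dy) for that inner function.
F(y) = -2*exp(-3)*exp(-4*y**2/3)/3 is an antiderivative of f.
Check: d/dy[-2*exp(-3)*exp(-4*y**2/3)/3] = 16*y*exp(-3)*exp(-4*y**2/3)/9 = f(y).
F(4) = -2*exp(-73/3)/3; F(-1) = -2*exp(-13/3)/3.
Integral = F(4) - F(-1) = -2*exp(-73/3)/3 + 2*exp(-13/3)/3.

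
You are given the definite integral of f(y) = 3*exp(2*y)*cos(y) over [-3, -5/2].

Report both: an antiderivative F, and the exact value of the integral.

Antiderivative: F(y) = 3*(sin(y) + 2*cos(y))*exp(2*y)/5; value = 6*exp(-5)*cos(5/2)/5 - 3*exp(-5)*sin(5/2)/5 + 3*exp(-6)*sin(3)/5 - 6*exp(-6)*cos(3)/5

Check any antiderivative F(y) by computing F'(y) and comparing it with f(y).
F(y) = 3*(sin(y) + 2*cos(y))*exp(2*y)/5 is an antiderivative of f.
Check: d/dy[3*(sin(y) + 2*cos(y))*exp(2*y)/5] = 3*exp(2*y)*cos(y) = f(y).
F(-5/2) = 6*exp(-5)*cos(5/2)/5 - 3*exp(-5)*sin(5/2)/5; F(-3) = 6*exp(-6)*cos(3)/5 - 3*exp(-6)*sin(3)/5.
Integral = F(-5/2) - F(-3) = 6*exp(-5)*cos(5/2)/5 - 3*exp(-5)*sin(5/2)/5 + 3*exp(-6)*sin(3)/5 - 6*exp(-6)*cos(3)/5.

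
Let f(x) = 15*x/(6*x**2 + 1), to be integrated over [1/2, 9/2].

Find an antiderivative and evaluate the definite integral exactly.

Antiderivative: F(x) = 5*log(2*x**2 + 1/3)/4; value = -5*log(5/6)/4 + 5*log(245/6)/4

f matches the chain-rule pattern g'(h)*h' with inner function h(x) = 2*x**2 + 1/3; substituting u = h(x) collapses the integral.
F(x) = 5*log(2*x**2 + 1/3)/4 is an antiderivative of f.
Check: d/dx[5*log(2*x**2 + 1/3)/4] = 15*x/(6*x**2 + 1) = f(x).
F(9/2) = 5*log(245/6)/4; F(1/2) = 5*log(5/6)/4.
Integral = F(9/2) - F(1/2) = -5*log(5/6)/4 + 5*log(245/6)/4.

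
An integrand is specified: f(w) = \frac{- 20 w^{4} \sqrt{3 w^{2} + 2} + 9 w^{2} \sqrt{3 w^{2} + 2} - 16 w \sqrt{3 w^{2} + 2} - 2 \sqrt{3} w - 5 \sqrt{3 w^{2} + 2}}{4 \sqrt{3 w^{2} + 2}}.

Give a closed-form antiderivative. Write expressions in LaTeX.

An antiderivative is F(w) = - \frac{12 w^{5} - 9 w^{3} + 24 w^{2} + 15 w + 2 \sqrt{3} \sqrt{3 w^{2} + 2} - 6}{12}.

Recover f(w) by differentiating a candidate F(w); any mismatch rules it out.
Check: d/dw[- \frac{12 w^{5} - 9 w^{3} + 24 w^{2} + 15 w + 2 \sqrt{3} \sqrt{3 w^{2} + 2} - 6}{12}] = \frac{- 20 w^{4} \sqrt{3 w^{2} + 2} + 9 w^{2} \sqrt{3 w^{2} + 2} - 16 w \sqrt{3 w^{2} + 2} - 2 \sqrt{3} w - 5 \sqrt{3 w^{2} + 2}}{4 \sqrt{3 w^{2} + 2}} = f(w).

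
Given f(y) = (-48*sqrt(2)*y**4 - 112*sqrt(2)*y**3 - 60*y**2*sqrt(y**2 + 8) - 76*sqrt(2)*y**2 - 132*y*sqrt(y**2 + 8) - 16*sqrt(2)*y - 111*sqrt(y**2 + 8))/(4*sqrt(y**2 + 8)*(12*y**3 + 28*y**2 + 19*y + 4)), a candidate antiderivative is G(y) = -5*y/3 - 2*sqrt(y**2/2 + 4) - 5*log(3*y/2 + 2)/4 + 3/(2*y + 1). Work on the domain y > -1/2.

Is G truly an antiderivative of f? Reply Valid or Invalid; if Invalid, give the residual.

d/dy[G] = (-144*sqrt(2)*y**4 - 240*y**3*sqrt(y**2 + 8) - 336*sqrt(2)*y**3 - 740*y**2*sqrt(y**2 + 8) - 228*sqrt(2)*y**2 - 776*y*sqrt(y**2 + 8) - 48*sqrt(2)*y - 413*sqrt(y**2 + 8))/(144*y**3*sqrt(y**2 + 8) + 336*y**2*sqrt(y**2 + 8) + 228*y*sqrt(y**2 + 8) + 48*sqrt(y**2 + 8))
d/dy[G] - f(y) = -5/3 != 0.

Invalid: d/dy[G] - f = -5/3, which is not 0.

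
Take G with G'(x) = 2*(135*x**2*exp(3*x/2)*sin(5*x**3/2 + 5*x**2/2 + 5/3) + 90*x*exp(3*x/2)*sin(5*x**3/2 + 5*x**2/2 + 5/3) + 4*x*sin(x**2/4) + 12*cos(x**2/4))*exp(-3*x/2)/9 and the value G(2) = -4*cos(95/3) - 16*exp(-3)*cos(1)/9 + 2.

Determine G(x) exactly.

G(x) = 2*(-18*exp(3*x/2)*cos(5*x**3/2 + 5*x**2/2 + 5/3) + 9*exp(3*x/2) - 8*cos(x**2/4))*exp(-3*x/2)/9

Recover the given G'(x) by differentiating a candidate G(x); any mismatch rules it out.
A general antiderivative is -4*cos(5*x**3/2 + 5*x**2/2 + 5/3) - 16*exp(-3*x/2)*cos(x**2/4)/9 + C.
The condition gives C = -4*cos(95/3) - 16*exp(-3)*cos(1)/9 + 2 - (-4*cos(95/3) - 16*exp(-3)*cos(1)/9) = 2.
So G(x) = 2*(-18*exp(3*x/2)*cos(5*x**3/2 + 5*x**2/2 + 5/3) + 9*exp(3*x/2) - 8*cos(x**2/4))*exp(-3*x/2)/9.
Check: d/dx[2*(-18*exp(3*x/2)*cos(5*x**3/2 + 5*x**2/2 + 5/3) + 9*exp(3*x/2) - 8*cos(x**2/4))*exp(-3*x/2)/9] = (270*x**2*exp(3*x/2)*sin(5*x**3/2 + 5*x**2/2 + 5/3) + 180*x*exp(3*x/2)*sin(5*x**3/2 + 5*x**2/2 + 5/3) + 8*x*sin(x**2/4) + 24*cos(x**2/4))*exp(-3*x/2)/9, which equals G'(x).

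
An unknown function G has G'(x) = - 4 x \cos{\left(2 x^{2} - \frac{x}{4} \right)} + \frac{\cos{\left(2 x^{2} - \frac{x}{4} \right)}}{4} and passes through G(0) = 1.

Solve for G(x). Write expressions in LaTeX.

G(x) = 1 - \sin{\left(2 x^{2} - \frac{x}{4} \right)}

G'(x) matches the chain-rule pattern g'(h)*h' with inner function h(x) = 2 x^{2} - \frac{x}{4}; substituting u = h(x) collapses the integral.
A general antiderivative is - \sin{\left(2 x^{2} - \frac{x}{4} \right)} + C.
The condition gives C = 1 - (0) = 1.
So G(x) = 1 - \sin{\left(2 x^{2} - \frac{x}{4} \right)}.
Check: d/dx[1 - \sin{\left(2 x^{2} - \frac{x}{4} \right)}] = - 4 x \cos{\left(2 x^{2} - \frac{x}{4} \right)} + \frac{\cos{\left(2 x^{2} - \frac{x}{4} \right)}}{4} = G'(x).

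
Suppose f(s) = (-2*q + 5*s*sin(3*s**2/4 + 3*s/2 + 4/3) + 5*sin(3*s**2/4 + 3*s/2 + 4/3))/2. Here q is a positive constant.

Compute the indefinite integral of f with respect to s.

A candidate is checked by its d/ds: the result must match f(s).
Check: d/ds[-q*s - 5*cos(3*s**2/4 + 3*s/2 + 4/3)/3] = -q + 5*s*sin(3*s**2/4 + 3*s/2 + 4/3)/2 + 5*sin(3*s**2/4 + 3*s/2 + 4/3)/2, which equals f(s).

F(s) = -q*s - 5*cos(3*s**2/4 + 3*s/2 + 4/3)/3 + C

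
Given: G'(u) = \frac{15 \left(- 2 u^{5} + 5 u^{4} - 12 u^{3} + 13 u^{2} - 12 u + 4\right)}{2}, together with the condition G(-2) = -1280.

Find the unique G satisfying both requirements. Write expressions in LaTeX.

G(u) = - \frac{5 \left(u^{2} - u + 2\right)^{3}}{2}

G'(u) matches the chain-rule pattern g'(h)*h' with inner function h(u) = u^{2} - u + 2; substituting w = h(u) collapses the integral.
A general antiderivative is - \frac{5 \left(u^{2} - u + 2\right)^{3}}{2} + C.
The condition gives C = -1280 - (-1280) = 0.
So G(u) = - \frac{5 \left(u^{2} - u + 2\right)^{3}}{2}.
Check: d/du[- \frac{5 \left(u^{2} - u + 2\right)^{3}}{2}] = - 15 u^{5} + \frac{75 u^{4}}{2} - 90 u^{3} + \frac{195 u^{2}}{2} - 90 u + 30, which equals G'(u).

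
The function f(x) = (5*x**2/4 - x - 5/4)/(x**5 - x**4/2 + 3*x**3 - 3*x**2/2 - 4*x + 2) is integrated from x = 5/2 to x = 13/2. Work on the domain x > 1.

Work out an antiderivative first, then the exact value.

Antiderivative: F(x) = (-204*log(x - 1) + 460*log(x - 1/2) + 68*log(x + 1) - 162*log(x**2 + 4) + 21*atan(x/2))/1020; value = -27*log(185/4)/170 - log(11/2)/5 - 23*log(2)/51 - log(7/2)/15 - 7*atan(5/4)/340 + 7*atan(13/4)/340 + log(3/2)/5 + log(15/2)/15 + 27*log(41/4)/170 + 23*log(6)/51

Factor the denominator (2*(x - 1)*(x + 1)*(2*x - 1)*(x**2 + 4)) and decompose: f = -(54*x - 7)/(170*(x**2 + 4)) + 46/(51*(2*x - 1)) + 1/(15*(x + 1)) - 1/(5*(x - 1)); each piece integrates to a log, atan, or power term.
F(x) = (-204*log(x - 1) + 460*log(x - 1/2) + 68*log(x + 1) - 162*log(x**2 + 4) + 21*atan(x/2))/1020 is an antiderivative of f.
Check: d/dx[(-204*log(x - 1) + 460*log(x - 1/2) + 68*log(x + 1) - 162*log(x**2 + 4) + 21*atan(x/2))/1020] = (5*x**2 - 4*x - 5)/(4*x**5 - 2*x**4 + 12*x**3 - 6*x**2 - 16*x + 8), which equals f(x).
F(13/2) = -27*log(185/4)/170 - log(11/2)/5 + 7*atan(13/4)/340 + log(15/2)/15 + 23*log(6)/51; F(5/2) = -27*log(41/4)/170 - log(3/2)/5 + 7*atan(5/4)/340 + log(7/2)/15 + 23*log(2)/51.
Integral = F(13/2) - F(5/2) = -27*log(185/4)/170 - log(11/2)/5 - 23*log(2)/51 - log(7/2)/15 - 7*atan(5/4)/340 + 7*atan(13/4)/340 + log(3/2)/5 + log(15/2)/15 + 27*log(41/4)/170 + 23*log(6)/51.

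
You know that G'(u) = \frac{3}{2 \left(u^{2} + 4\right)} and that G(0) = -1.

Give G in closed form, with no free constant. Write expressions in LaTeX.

G(u) = \frac{3 \operatorname{atan}{\left(\frac{u}{2} \right)} - 4}{4}

Any candidate G(u) must reproduce the stated G'(u) exactly.
A general antiderivative is \frac{3 \operatorname{atan}{\left(\frac{u}{2} \right)}}{4} + C.
The condition gives C = -1 - (0) = -1.
So G(u) = \frac{3 \operatorname{atan}{\left(\frac{u}{2} \right)} - 4}{4}.
Check: d/du[\frac{3 \operatorname{atan}{\left(\frac{u}{2} \right)} - 4}{4}] = \frac{3}{2 u^{2} + 8}, which equals G'(u).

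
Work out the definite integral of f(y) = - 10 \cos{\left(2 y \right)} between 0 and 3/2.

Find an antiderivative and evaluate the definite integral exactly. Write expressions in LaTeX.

Antiderivative: F(y) = - 5 \sin{\left(2 y \right)}; value = - 5 \sin{\left(3 \right)}

For F(y) to be correct the identity F'(y) - f(y) = 0 must hold.
F(y) = - 5 \sin{\left(2 y \right)} is an antiderivative of f.
Check: d/dy[- 5 \sin{\left(2 y \right)}] = - 10 \cos{\left(2 y \right)} = f(y).
F(3/2) = - 5 \sin{\left(3 \right)}; F(0) = 0.
Integral = F(3/2) - F(0) = - 5 \sin{\left(3 \right)}.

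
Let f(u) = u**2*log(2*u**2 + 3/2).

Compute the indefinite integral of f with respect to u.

Check any antiderivative F(u) by computing F'(u) and comparing it with f(u).
Check: d/du[(12*u**3*log(2*u**2 + 3/2) - 8*u**3 + 18*u - 9*sqrt(3)*atan(2*sqrt(3)*u/3))/36] = u**2*log(2*u**2 + 3/2) = f(u).

F(u) = (12*u**3*log(2*u**2 + 3/2) - 8*u**3 + 18*u - 9*sqrt(3)*atan(2*sqrt(3)*u/3))/36 + C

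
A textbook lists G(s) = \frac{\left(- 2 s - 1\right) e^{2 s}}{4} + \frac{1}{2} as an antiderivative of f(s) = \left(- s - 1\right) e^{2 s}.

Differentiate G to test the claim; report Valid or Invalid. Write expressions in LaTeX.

Valid: G'(s) = f(s).

d/ds[G] = - s e^{2 s} - e^{2 s}
This equals f(s) exactly, so the claim holds.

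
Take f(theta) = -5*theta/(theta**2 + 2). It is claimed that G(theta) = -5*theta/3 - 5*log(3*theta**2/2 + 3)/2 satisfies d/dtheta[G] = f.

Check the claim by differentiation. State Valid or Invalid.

Invalid: d/dtheta[G] - f = -5/3, which is not 0.

d/dtheta[G] = (-5*theta**2 - 15*theta - 10)/(3*theta**2 + 6)
d/dtheta[G] - f(theta) = -5/3 != 0.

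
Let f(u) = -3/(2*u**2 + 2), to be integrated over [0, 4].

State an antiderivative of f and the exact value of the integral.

A candidate is checked by its d/du: the result must match f(u).
F(u) = -3*atan(u)/2 is an antiderivative of f.
Check: d/du[-3*atan(u)/2] = -3/(2*u**2 + 2) = f(u).
F(4) = -3*atan(4)/2; F(0) = 0.
Integral = F(4) - F(0) = -3*atan(4)/2.

Antiderivative: F(u) = -3*atan(u)/2; value = -3*atan(4)/2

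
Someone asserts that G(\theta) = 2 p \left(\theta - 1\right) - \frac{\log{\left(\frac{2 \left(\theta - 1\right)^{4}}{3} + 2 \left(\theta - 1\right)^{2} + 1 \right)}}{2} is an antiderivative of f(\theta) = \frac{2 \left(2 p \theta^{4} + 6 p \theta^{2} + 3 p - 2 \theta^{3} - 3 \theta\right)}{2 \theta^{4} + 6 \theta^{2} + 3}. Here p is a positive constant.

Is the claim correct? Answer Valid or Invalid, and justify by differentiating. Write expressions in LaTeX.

Invalid: d/d\theta[G] - f = \frac{- 8 \theta^{6} + 24 \theta^{5} - 36 \theta^{4} + 32 \theta^{3} - 24 \theta^{2} + 12 \theta + 30}{4 \theta^{8} - 16 \theta^{7} + 48 \theta^{6} - 88 \theta^{5} + 136 \theta^{4} - 144 \theta^{3} + 120 \theta^{2} - 60 \theta + 33}, which is not 0.

d/d\theta[G] = \frac{4 p \theta^{4} - 16 p \theta^{3} + 36 p \theta^{2} - 40 p \theta + 22 p - 4 \theta^{3} + 12 \theta^{2} - 18 \theta + 10}{2 \theta^{4} - 8 \theta^{3} + 18 \theta^{2} - 20 \theta + 11}
d/d\theta[G] - f(\theta) = \frac{- 8 \theta^{6} + 24 \theta^{5} - 36 \theta^{4} + 32 \theta^{3} - 24 \theta^{2} + 12 \theta + 30}{4 \theta^{8} - 16 \theta^{7} + 48 \theta^{6} - 88 \theta^{5} + 136 \theta^{4} - 144 \theta^{3} + 120 \theta^{2} - 60 \theta + 33} != 0.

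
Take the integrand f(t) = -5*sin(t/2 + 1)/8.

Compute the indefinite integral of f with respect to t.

F(t) = 5*cos(t/2 + 1)/4 + C

Whatever form F(t) takes, F'(t) = f(t) is non-negotiable.
Check: d/dt[5*cos(t/2 + 1)/4] = -5*sin(t/2 + 1)/8 = f(t).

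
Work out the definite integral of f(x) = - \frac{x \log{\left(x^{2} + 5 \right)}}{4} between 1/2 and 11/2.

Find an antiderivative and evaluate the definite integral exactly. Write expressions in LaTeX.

Whatever form F(x) takes, F'(x) = f(x) is non-negotiable.
F(x) = \frac{- x^{2} \log{\left(x^{2} + 5 \right)} + x^{2} - 5 \log{\left(x^{2} + 5 \right)}}{8} is an antiderivative of f.
Check: d/dx[\frac{- x^{2} \log{\left(x^{2} + 5 \right)} + x^{2} - 5 \log{\left(x^{2} + 5 \right)}}{8}] = - \frac{x \log{\left(x^{2} + 5 \right)}}{4} = f(x).
F(11/2) = \frac{121}{32} - \frac{141 \log{\left(\frac{141}{4} \right)}}{32}; F(1/2) = \frac{1}{32} - \frac{21 \log{\left(\frac{21}{4} \right)}}{32}.
Integral = F(11/2) - F(1/2) = - \frac{141 \log{\left(\frac{141}{4} \right)}}{32} + \frac{21 \log{\left(\frac{21}{4} \right)}}{32} + \frac{15}{4}.

Antiderivative: F(x) = \frac{- x^{2} \log{\left(x^{2} + 5 \right)} + x^{2} - 5 \log{\left(x^{2} + 5 \right)}}{8}; value = - \frac{141 \log{\left(\frac{141}{4} \right)}}{32} + \frac{21 \log{\left(\frac{21}{4} \right)}}{32} + \frac{15}{4}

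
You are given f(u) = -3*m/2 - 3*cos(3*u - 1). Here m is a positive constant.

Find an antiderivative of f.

Since d/du undoes antidifferentiation here, F'(u) = f(u) is required of F(u).
Check: d/du[-3*m*u/2 - sin(3*u - 1)] = -3*m/2 - 3*cos(3*u - 1) = f(u).

An antiderivative is F(u) = -3*m*u/2 - sin(3*u - 1).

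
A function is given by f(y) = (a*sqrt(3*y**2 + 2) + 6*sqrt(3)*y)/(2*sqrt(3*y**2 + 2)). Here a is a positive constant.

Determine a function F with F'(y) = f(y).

An antiderivative is F(y) = a*y/2 + 3*sqrt(y**2 + 2/3).

Whatever form F(y) takes, F'(y) = f(y) is non-negotiable.
Check: d/dy[a*y/2 + 3*sqrt(y**2 + 2/3)] = (a*sqrt(3*y**2 + 2) + 6*sqrt(3)*y)/(2*sqrt(3*y**2 + 2)) = f(y).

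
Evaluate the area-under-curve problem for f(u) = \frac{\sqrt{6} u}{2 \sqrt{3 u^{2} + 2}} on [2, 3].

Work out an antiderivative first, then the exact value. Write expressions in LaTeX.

f matches the chain-rule pattern g'(h)*h' with inner function h(u) = 2 u^{2} + \frac{4}{3}; substituting w = h(u) collapses the integral.
F(u) = \frac{\sqrt{6} \sqrt{3 u^{2} + 2}}{6} is an antiderivative of f.
Check: d/du[\frac{\sqrt{6} \sqrt{3 u^{2} + 2}}{6}] = \frac{\sqrt{6} u}{2 \sqrt{3 u^{2} + 2}} = f(u).
F(3) = \frac{\sqrt{174}}{6}; F(2) = \frac{\sqrt{21}}{3}.
Integral = F(3) - F(2) = - \frac{\sqrt{21}}{3} + \frac{\sqrt{174}}{6}.

Antiderivative: F(u) = \frac{\sqrt{6} \sqrt{3 u^{2} + 2}}{6}; value = - \frac{\sqrt{21}}{3} + \frac{\sqrt{174}}{6}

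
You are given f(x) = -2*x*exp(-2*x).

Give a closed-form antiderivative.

Recognize the product-rule pattern: f = u'v + uv' with u = x + 1/2, v = exp(-2*x), so integration by parts undoes it.
Check: d/dx[(2*x + 1)*exp(-2*x)/2] = -2*x*exp(-2*x) = f(x).

An antiderivative is F(x) = (2*x + 1)*exp(-2*x)/2.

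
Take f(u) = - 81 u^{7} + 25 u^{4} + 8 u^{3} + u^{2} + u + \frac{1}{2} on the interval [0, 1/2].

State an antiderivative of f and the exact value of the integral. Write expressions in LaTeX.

The integrand splits into summands that can be handled one at a time.
F(u) = - \frac{81 u^{8}}{8} + 5 u^{5} + 2 u^{4} + \frac{u^{3}}{3} + \frac{u^{2}}{2} + \frac{u}{2} is an antiderivative of f.
Check: d/du[- \frac{81 u^{8}}{8} + 5 u^{5} + 2 u^{4} + \frac{u^{3}}{3} + \frac{u^{2}}{2} + \frac{u}{2}] = - 81 u^{7} + 25 u^{4} + 8 u^{3} + u^{2} + u + \frac{1}{2} = f(u).
F(1/2) = \frac{4045}{6144}; F(0) = 0.
Integral = F(1/2) - F(0) = \frac{4045}{6144}.

Antiderivative: F(u) = - \frac{81 u^{8}}{8} + 5 u^{5} + 2 u^{4} + \frac{u^{3}}{3} + \frac{u^{2}}{2} + \frac{u}{2}; value = \frac{4045}{6144}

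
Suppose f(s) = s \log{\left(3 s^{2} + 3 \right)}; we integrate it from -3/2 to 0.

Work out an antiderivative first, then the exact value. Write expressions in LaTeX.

Recover f(s) by differentiating a candidate F(s); any mismatch rules it out.
F(s) = \frac{s^{2} \log{\left(3 s^{2} + 3 \right)}}{2} - \frac{s^{2}}{2} + \frac{\log{\left(s^{2} + 1 \right)}}{2} is an antiderivative of f.
Check: d/ds[\frac{s^{2} \log{\left(3 s^{2} + 3 \right)}}{2} - \frac{s^{2}}{2} + \frac{\log{\left(s^{2} + 1 \right)}}{2}] = s \log{\left(s^{2} + 1 \right)} + s \log{\left(3 \right)}, which equals f(s).
F(0) = 0; F(-3/2) = - \frac{9}{8} + \frac{\log{\left(\frac{13}{4} \right)}}{2} + \frac{9 \log{\left(\frac{39}{4} \right)}}{8}.
Integral = F(0) - F(-3/2) = - \frac{9 \log{\left(\frac{39}{4} \right)}}{8} - \frac{\log{\left(\frac{13}{4} \right)}}{2} + \frac{9}{8}.

Antiderivative: F(s) = \frac{s^{2} \log{\left(3 s^{2} + 3 \right)}}{2} - \frac{s^{2}}{2} + \frac{\log{\left(s^{2} + 1 \right)}}{2}; value = - \frac{9 \log{\left(\frac{39}{4} \right)}}{8} - \frac{\log{\left(\frac{13}{4} \right)}}{2} + \frac{9}{8}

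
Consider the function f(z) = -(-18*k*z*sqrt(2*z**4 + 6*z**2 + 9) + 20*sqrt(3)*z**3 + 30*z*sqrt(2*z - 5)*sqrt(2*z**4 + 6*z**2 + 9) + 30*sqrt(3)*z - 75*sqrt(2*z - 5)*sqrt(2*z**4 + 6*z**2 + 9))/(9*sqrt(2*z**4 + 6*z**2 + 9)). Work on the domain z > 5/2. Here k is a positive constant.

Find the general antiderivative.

F(z) = k*z**2 - (2*z - 5)**(5/2)/3 - 5*sqrt(2*z**4/3 + 2*z**2 + 3)/3 + C

Recover f(z) by differentiating a candidate F(z); any mismatch rules it out.
Check: d/dz[k*z**2 - (2*z - 5)**(5/2)/3 - 5*sqrt(2*z**4/3 + 2*z**2 + 3)/3] = (18*k*z*sqrt(2*z**4 + 6*z**2 + 9) - 20*sqrt(3)*z**3 - 30*z*sqrt(2*z - 5)*sqrt(2*z**4 + 6*z**2 + 9) - 30*sqrt(3)*z + 75*sqrt(2*z - 5)*sqrt(2*z**4 + 6*z**2 + 9))/(9*sqrt(2*z**4 + 6*z**2 + 9)), which equals f(z).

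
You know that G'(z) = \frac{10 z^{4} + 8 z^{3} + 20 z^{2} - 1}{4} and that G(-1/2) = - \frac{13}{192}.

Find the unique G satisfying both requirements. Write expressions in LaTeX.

G(z) = \frac{z^{5}}{2} + \frac{z^{4}}{2} + \frac{5 z^{3}}{3} - \frac{z}{4}

Check a candidate G(z) by differentiating: d/dz[G] must match the given G'(z).
A general antiderivative is \frac{z^{5}}{2} + \frac{z^{4}}{2} + \frac{5 z^{3}}{3} - \frac{z}{4} + C.
The condition gives C = - \frac{13}{192} - (- \frac{13}{192}) = 0.
So G(z) = \frac{z^{5}}{2} + \frac{z^{4}}{2} + \frac{5 z^{3}}{3} - \frac{z}{4}.
Check: d/dz[\frac{z^{5}}{2} + \frac{z^{4}}{2} + \frac{5 z^{3}}{3} - \frac{z}{4}] = \frac{5 z^{4}}{2} + 2 z^{3} + 5 z^{2} - \frac{1}{4}, which equals G'(z).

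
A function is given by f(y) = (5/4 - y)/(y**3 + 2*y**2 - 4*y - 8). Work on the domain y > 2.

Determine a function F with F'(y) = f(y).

An antiderivative is F(y) = (-3*y*log(y - 2) + 3*y*log(y + 2) - 6*log(y - 2) + 6*log(y + 2) + 52)/(64*y + 128).

Factor the denominator (4*(y - 2)*(y + 2)**2) and decompose: f = 3/(64*(y + 2)) - 13/(16*(y + 2)**2) - 3/(64*(y - 2)); each piece integrates to a log, atan, or power term.
Check: d/dy[(-3*y*log(y - 2) + 3*y*log(y + 2) - 6*log(y - 2) + 6*log(y + 2) + 52)/(64*y + 128)] = (5 - 4*y)/(4*y**3 + 8*y**2 - 16*y - 32), which equals f(y).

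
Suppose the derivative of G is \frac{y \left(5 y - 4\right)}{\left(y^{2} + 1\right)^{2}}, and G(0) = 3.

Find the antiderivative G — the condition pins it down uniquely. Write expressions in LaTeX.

Check a candidate G(y) by differentiating: d/dy[G] must match the given G'(y).
A general antiderivative is \frac{4 - 5 y}{2 y^{2} + 2} + \frac{5 \operatorname{atan}{\left(y \right)}}{2} + C.
The condition gives C = 3 - (2) = 1.
So G(y) = \frac{4 - 5 y}{2 y^{2} + 2} + \frac{5 \operatorname{atan}{\left(y \right)}}{2} + 1.
Check: d/dy[\frac{4 - 5 y}{2 y^{2} + 2} + \frac{5 \operatorname{atan}{\left(y \right)}}{2} + 1] = \frac{5 y^{2} - 4 y}{y^{4} + 2 y^{2} + 1}, which equals G'(y).

G(y) = \frac{4 - 5 y}{2 y^{2} + 2} + \frac{5 \operatorname{atan}{\left(y \right)}}{2} + 1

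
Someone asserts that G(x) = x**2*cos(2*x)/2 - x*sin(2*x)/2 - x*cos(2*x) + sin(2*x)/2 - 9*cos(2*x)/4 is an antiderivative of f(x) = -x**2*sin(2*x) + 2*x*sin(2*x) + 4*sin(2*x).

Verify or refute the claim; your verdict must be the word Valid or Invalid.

Valid. The derivative of G reproduces f.

d/dx[G] = -x**2*sin(2*x) + 2*x*sin(2*x) + 4*sin(2*x)
This equals f(x) exactly, so the claim holds.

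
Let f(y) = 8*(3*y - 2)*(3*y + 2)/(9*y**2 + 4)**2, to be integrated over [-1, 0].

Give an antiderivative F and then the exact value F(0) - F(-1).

Antiderivative: F(y) = -8*y/(9*y**2 + 4); value = -8/13

f has the shape u'v + uv' for u = -4*y/3 and v = 1/(3*y**2/2 + 2/3) — it is the derivative of the product u*v.
F(y) = -8*y/(9*y**2 + 4) is an antiderivative of f.
Check: d/dy[-8*y/(9*y**2 + 4)] = (72*y**2 - 32)/(81*y**4 + 72*y**2 + 16), which equals f(y).
F(0) = 0; F(-1) = 8/13.
Integral = F(0) - F(-1) = -8/13.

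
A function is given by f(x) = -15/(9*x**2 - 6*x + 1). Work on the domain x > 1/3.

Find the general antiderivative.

F(x) = 5/(3*x - 1) + C

An antiderivative F(x) passes only if d/dx[F] lands on f(x) exactly.
Check: d/dx[5/(3*x - 1)] = -15/(9*x**2 - 6*x + 1) = f(x).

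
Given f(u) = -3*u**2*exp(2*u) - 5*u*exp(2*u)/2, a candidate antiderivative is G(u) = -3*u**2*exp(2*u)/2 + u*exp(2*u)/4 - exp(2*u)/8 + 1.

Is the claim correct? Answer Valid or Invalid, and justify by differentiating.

d/du[G] = -3*u**2*exp(2*u) - 5*u*exp(2*u)/2
This equals f(u) exactly, so the claim holds.

Valid - differentiating G returns exactly f.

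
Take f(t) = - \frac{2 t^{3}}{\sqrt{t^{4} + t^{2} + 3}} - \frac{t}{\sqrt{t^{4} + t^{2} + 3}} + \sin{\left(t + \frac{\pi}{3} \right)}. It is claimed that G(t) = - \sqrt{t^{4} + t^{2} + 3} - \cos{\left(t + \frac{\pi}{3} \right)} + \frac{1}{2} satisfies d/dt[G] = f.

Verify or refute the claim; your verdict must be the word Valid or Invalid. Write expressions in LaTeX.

Valid. The derivative of G reproduces f.

d/dt[G] = \frac{- 2 t^{3} - t + \sqrt{t^{4} + t^{2} + 3} \sin{\left(t + \frac{\pi}{3} \right)}}{\sqrt{t^{4} + t^{2} + 3}}
This equals f(t) exactly, so the claim holds.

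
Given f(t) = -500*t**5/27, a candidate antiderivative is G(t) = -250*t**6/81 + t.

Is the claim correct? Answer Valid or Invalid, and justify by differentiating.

Invalid: d/dt[G] - f = 1, which is not 0.

d/dt[G] = 1 - 500*t**5/27
d/dt[G] - f(t) = 1 != 0.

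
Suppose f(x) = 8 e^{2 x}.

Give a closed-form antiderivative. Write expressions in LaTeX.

An antiderivative is F(x) = 4 e^{2 x}.

For F(x) to be correct the identity F'(x) - f(x) = 0 must hold.
Check: d/dx[4 e^{2 x}] = 8 e^{2 x} = f(x).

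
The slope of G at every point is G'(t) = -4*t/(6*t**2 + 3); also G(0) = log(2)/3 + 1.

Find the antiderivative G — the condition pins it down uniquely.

G(t) = 1 - log(t**2 + 1/2)/3

The substitution u = t**2 + 1/2 works: G'(t) is exactly (dG/du)*(du/dt) for that inner function.
A general antiderivative is -log(t**2 + 1/2)/3 + C.
The condition gives C = log(2)/3 + 1 - (log(2)/3) = 1.
So G(t) = 1 - log(t**2 + 1/2)/3.
Check: d/dt[1 - log(t**2 + 1/2)/3] = -4*t/(6*t**2 + 3) = G'(t).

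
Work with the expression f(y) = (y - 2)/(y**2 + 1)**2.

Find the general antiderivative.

F(y) = (-2*y - 2*(y**2 + 1)*atan(y) - 1)/(2*(y**2 + 1)) + C

Whatever form F(y) takes, F'(y) = f(y) is non-negotiable.
Check: d/dy[(-2*y - 2*(y**2 + 1)*atan(y) - 1)/(2*(y**2 + 1))] = (y - 2)/(y**4 + 2*y**2 + 1), which equals f(y).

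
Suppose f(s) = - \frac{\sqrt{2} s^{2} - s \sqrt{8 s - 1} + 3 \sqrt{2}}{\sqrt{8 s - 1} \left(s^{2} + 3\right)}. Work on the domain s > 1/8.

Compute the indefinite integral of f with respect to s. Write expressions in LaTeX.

Check any antiderivative F(s) by computing F'(s) and comparing it with f(s).
Check: d/ds[\frac{- \sqrt{2} \sqrt{8 s - 1} + 2 \log{\left(\frac{s^{2}}{2} + \frac{3}{2} \right)}}{4}] = \frac{- \sqrt{2} s^{2} + s \sqrt{8 s - 1} - 3 \sqrt{2}}{s^{2} \sqrt{8 s - 1} + 3 \sqrt{8 s - 1}}, which equals f(s).

F(s) = \frac{- \sqrt{2} \sqrt{8 s - 1} + 2 \log{\left(\frac{s^{2}}{2} + \frac{3}{2} \right)}}{4} + C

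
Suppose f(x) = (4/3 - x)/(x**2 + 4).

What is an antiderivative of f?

An antiderivative is F(x) = (-3*log(x**2 + 4) + 4*atan(x/2))/6.

An antiderivative F(x) passes only if d/dx[F] lands on f(x) exactly.
Check: d/dx[(-3*log(x**2 + 4) + 4*atan(x/2))/6] = (4 - 3*x)/(3*x**2 + 12), which equals f(x).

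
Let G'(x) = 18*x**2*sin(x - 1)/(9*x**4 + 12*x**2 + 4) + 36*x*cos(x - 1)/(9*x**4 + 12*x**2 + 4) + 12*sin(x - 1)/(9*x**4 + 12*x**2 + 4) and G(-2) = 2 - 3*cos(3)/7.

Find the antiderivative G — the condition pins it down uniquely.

G(x) = (6*x**2 - 6*cos(x - 1) + 4)/(3*x**2 + 2)

Recognize the product-rule pattern: G'(x) = u'v + uv' with u = -4/(2*x**2 + 4/3), v = cos(x - 1), so integration by parts undoes it.
A general antiderivative is -4*cos(x - 1)/(2*x**2 + 4/3) + C.
The condition gives C = 2 - 3*cos(3)/7 - (-3*cos(3)/7) = 2.
So G(x) = (6*x**2 - 6*cos(x - 1) + 4)/(3*x**2 + 2).
Check: d/dx[(6*x**2 - 6*cos(x - 1) + 4)/(3*x**2 + 2)] = (18*x**2*sin(x - 1) + 36*x*cos(x - 1) + 12*sin(x - 1))/(9*x**4 + 12*x**2 + 4), which equals G'(x).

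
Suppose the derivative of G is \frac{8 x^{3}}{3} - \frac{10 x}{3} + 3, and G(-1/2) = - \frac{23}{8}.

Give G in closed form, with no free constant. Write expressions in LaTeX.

G(x) = \frac{2 x^{4} - 5 x^{2} + 9 x - 3}{3}

Integrate term by term and add the pieces.
A general antiderivative is \frac{2 x^{4}}{3} - \frac{5 x^{2}}{3} + 3 x + C.
The condition gives C = - \frac{23}{8} - (- \frac{15}{8}) = -1.
So G(x) = \frac{2 x^{4} - 5 x^{2} + 9 x - 3}{3}.
Check: d/dx[\frac{2 x^{4} - 5 x^{2} + 9 x - 3}{3}] = \frac{8 x^{3}}{3} - \frac{10 x}{3} + 3 = G'(x).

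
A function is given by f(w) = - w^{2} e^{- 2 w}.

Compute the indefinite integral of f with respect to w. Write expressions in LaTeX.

F(w) = \frac{\left(2 w^{2} + 2 w + 1\right) e^{- 2 w}}{4} + C

f has the shape u'v + uv' for u = \frac{w^{2}}{2} + \frac{w}{2} + \frac{1}{4} and v = e^{- 2 w} — it is the derivative of the product u*v.
Check: d/dw[\frac{\left(2 w^{2} + 2 w + 1\right) e^{- 2 w}}{4}] = - w^{2} e^{- 2 w} = f(w).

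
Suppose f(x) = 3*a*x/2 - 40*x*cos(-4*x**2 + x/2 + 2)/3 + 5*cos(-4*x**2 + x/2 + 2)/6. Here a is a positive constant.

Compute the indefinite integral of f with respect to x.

The integrand splits into summands that can be handled one at a time.
Check: d/dx[3*a*x**2/4 + 5*sin(-4*x**2 + x/2 + 2)/3] = 3*a*x/2 - 40*x*cos(-4*x**2 + x/2 + 2)/3 + 5*cos(-4*x**2 + x/2 + 2)/6 = f(x).

F(x) = 3*a*x**2/4 + 5*sin(-4*x**2 + x/2 + 2)/3 + C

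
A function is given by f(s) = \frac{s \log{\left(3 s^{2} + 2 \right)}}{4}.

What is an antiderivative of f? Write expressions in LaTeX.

An antiderivative is F(s) = \frac{3 s^{2} \log{\left(3 s^{2} + 2 \right)} - 3 s^{2} + 2 \log{\left(3 s^{2} + 2 \right)}}{24}.

Whatever form F(s) takes, F'(s) = f(s) is non-negotiable.
Check: d/ds[\frac{3 s^{2} \log{\left(3 s^{2} + 2 \right)} - 3 s^{2} + 2 \log{\left(3 s^{2} + 2 \right)}}{24}] = \frac{s \log{\left(3 s^{2} + 2 \right)}}{4} = f(s).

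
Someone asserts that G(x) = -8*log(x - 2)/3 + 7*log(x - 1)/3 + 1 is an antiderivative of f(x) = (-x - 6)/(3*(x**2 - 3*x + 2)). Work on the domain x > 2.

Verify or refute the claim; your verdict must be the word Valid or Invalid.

Valid: G'(x) = f(x).

d/dx[G] = (-x - 6)/(3*x**2 - 9*x + 6)
This equals f(x) exactly, so the claim holds.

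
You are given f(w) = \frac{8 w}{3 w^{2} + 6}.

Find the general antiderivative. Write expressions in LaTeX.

F(w) = \frac{4 \log{\left(w^{2} + 2 \right)}}{3} + C

The substitution u = w^{2} + 2 works: f is exactly (dF/du)*(du/dw) for that inner function.
Check: d/dw[\frac{4 \log{\left(w^{2} + 2 \right)}}{3}] = \frac{8 w}{3 w^{2} + 6} = f(w).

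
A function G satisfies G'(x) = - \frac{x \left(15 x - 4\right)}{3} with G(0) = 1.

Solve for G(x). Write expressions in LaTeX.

G(x) = - \frac{5 x^{3}}{3} + \frac{2 x^{2}}{3} + 1

Since d/dx undoes antidifferentiation here, G(x) must give back the stated G'(x).
A general antiderivative is - \frac{5 x^{3}}{3} + \frac{2 x^{2}}{3} + C.
The condition gives C = 1 - (0) = 1.
So G(x) = - \frac{5 x^{3}}{3} + \frac{2 x^{2}}{3} + 1.
Check: d/dx[- \frac{5 x^{3}}{3} + \frac{2 x^{2}}{3} + 1] = - 5 x^{2} + \frac{4 x}{3}, which equals G'(x).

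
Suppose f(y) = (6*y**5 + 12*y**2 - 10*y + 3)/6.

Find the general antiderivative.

A first test for any F(y): its y-derivative must equal f(y) identically.
Check: d/dy[y**6/6 + 2*y**3/3 - 5*y**2/6 + y/2] = y**5 + 2*y**2 - 5*y/3 + 1/2, which equals f(y).

F(y) = y**6/6 + 2*y**3/3 - 5*y**2/6 + y/2 + C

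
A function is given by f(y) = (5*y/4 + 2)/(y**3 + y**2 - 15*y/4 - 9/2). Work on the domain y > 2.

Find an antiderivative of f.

An antiderivative is F(y) = (72*y*log(y - 2) - 72*y*log(y + 3/2) + 108*log(y - 2) - 108*log(y + 3/2) + 7)/(196*y + 294).

The denominator factors as (y - 2)*(2*y + 3)**2; partial fractions split f into directly integrable pieces: -36/(49*(2*y + 3)) - 1/(7*(2*y + 3)**2) + 18/(49*(y - 2)).
Check: d/dy[(72*y*log(y - 2) - 72*y*log(y + 3/2) + 108*log(y - 2) - 108*log(y + 3/2) + 7)/(196*y + 294)] = (5*y + 8)/(4*y**3 + 4*y**2 - 15*y - 18), which equals f(y).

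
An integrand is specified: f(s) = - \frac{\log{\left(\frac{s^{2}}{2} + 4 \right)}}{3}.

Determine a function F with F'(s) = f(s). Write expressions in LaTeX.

A candidate is checked by its d/ds: the result must match f(s).
Check: d/ds[- \frac{s \log{\left(\frac{s^{2}}{2} + 4 \right)}}{3} + \frac{2 s}{3} - \frac{4 \sqrt{2} \operatorname{atan}{\left(\frac{\sqrt{2} s}{4} \right)}}{3}] = - \frac{\log{\left(\frac{s^{2}}{2} + 4 \right)}}{3} = f(s).

An antiderivative is F(s) = - \frac{s \log{\left(\frac{s^{2}}{2} + 4 \right)}}{3} + \frac{2 s}{3} - \frac{4 \sqrt{2} \operatorname{atan}{\left(\frac{\sqrt{2} s}{4} \right)}}{3}.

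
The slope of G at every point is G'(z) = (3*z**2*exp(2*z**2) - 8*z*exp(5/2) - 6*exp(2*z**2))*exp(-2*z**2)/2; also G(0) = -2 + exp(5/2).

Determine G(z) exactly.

Check a candidate G(z) by differentiating: d/dz[G] must match the given G'(z).
A general antiderivative is z**3/2 - 3*z + exp(5/2 - 2*z**2) - 4 + C.
The condition gives C = -2 + exp(5/2) - (-4 + exp(5/2)) = 2.
So G(z) = (z**3*exp(-5/2)*exp(2*z**2) - 6*z*exp(-5/2)*exp(2*z**2) - 4*exp(-5/2)*exp(2*z**2) + 2)*exp(5/2)*exp(-2*z**2)/2.
Check: d/dz[(z**3*exp(-5/2)*exp(2*z**2) - 6*z*exp(-5/2)*exp(2*z**2) - 4*exp(-5/2)*exp(2*z**2) + 2)*exp(5/2)*exp(-2*z**2)/2] = (3*z**2*exp(5/2)*exp(2*z**2) - 8*z*exp(5) - 6*exp(5/2)*exp(2*z**2))*exp(-5/2)*exp(-2*z**2)/2, which equals G'(z).

G(z) = (z**3*exp(-5/2)*exp(2*z**2) - 6*z*exp(-5/2)*exp(2*z**2) - 4*exp(-5/2)*exp(2*z**2) + 2)*exp(5/2)*exp(-2*z**2)/2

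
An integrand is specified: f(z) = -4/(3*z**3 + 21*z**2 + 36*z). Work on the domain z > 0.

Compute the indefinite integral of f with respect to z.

F(z) = -log(z)/9 + 4*log(z + 3)/9 - log(z + 4)/3 + C

The denominator factors as 3*z*(z + 3)*(z + 4); partial fractions split f into directly integrable pieces: -1/(3*(z + 4)) + 4/(9*(z + 3)) - 1/(9*z).
Check: d/dz[-log(z)/9 + 4*log(z + 3)/9 - log(z + 4)/3] = -4/(3*z**3 + 21*z**2 + 36*z) = f(z).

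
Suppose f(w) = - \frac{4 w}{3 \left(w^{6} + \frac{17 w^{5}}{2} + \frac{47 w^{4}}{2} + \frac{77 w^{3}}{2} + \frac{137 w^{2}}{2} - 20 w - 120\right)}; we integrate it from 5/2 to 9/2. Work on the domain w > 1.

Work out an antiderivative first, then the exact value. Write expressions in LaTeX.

The denominator factors as 3 \left(w - 1\right) \left(w + 4\right)^{2} \left(2 w + 3\right) \left(w^{2} + 5\right); partial fractions split f into directly integrable pieces: \frac{4 \left(61 w + 155\right)}{38367 \left(w^{2} + 5\right)} - \frac{128}{3625 \left(2 w + 3\right)} + \frac{2456}{165375 \left(w + 4\right)} + \frac{32}{1575 \left(w + 4\right)^{2}} - \frac{4}{1125 \left(w - 1\right)}.
F(w) = - \frac{4 \log{\left(w - 1 \right)}}{1125} - \frac{64 \log{\left(w + \frac{3}{2} \right)}}{3625} + \frac{2456 \log{\left(w + 4 \right)}}{165375} + \frac{122 \log{\left(w^{2} + 5 \right)}}{38367} + \frac{124 \sqrt{5} \operatorname{atan}{\left(\frac{\sqrt{5} w}{5} \right)}}{38367} - \frac{32}{1575 w + 6300} is an antiderivative of f.
Check: d/dw[- \frac{4 \log{\left(w - 1 \right)}}{1125} - \frac{64 \log{\left(w + \frac{3}{2} \right)}}{3625} + \frac{2456 \log{\left(w + 4 \right)}}{165375} + \frac{122 \log{\left(w^{2} + 5 \right)}}{38367} + \frac{124 \sqrt{5} \operatorname{atan}{\left(\frac{\sqrt{5} w}{5} \right)}}{38367} - \frac{32}{1575 w + 6300}] = - \frac{8 w}{6 w^{6} + 51 w^{5} + 141 w^{4} + 231 w^{3} + 411 w^{2} - 120 w - 720}, which equals f(w).
F(9/2) = - \frac{64 \log{\left(6 \right)}}{3625} - \frac{4 \log{\left(\frac{7}{2} \right)}}{1125} - \frac{64}{26775} + \frac{124 \sqrt{5} \operatorname{atan}{\left(\frac{9 \sqrt{5}}{10} \right)}}{38367} + \frac{122 \log{\left(\frac{101}{4} \right)}}{38367} + \frac{2456 \log{\left(\frac{17}{2} \right)}}{165375}; F(5/2) = - \frac{64 \log{\left(4 \right)}}{3625} - \frac{64}{20475} - \frac{4 \log{\left(\frac{3}{2} \right)}}{1125} + \frac{124 \sqrt{5} \operatorname{atan}{\left(\frac{\sqrt{5}}{2} \right)}}{38367} + \frac{122 \log{\left(\frac{45}{4} \right)}}{38367} + \frac{2456 \log{\left(\frac{13}{2} \right)}}{165375}.
Integral = F(9/2) - F(5/2) = - \frac{64 \log{\left(6 \right)}}{3625} - \frac{2456 \log{\left(\frac{13}{2} \right)}}{165375} - \frac{122 \log{\left(\frac{45}{4} \right)}}{38367} - \frac{124 \sqrt{5} \operatorname{atan}{\left(\frac{\sqrt{5}}{2} \right)}}{38367} - \frac{4 \log{\left(\frac{7}{2} \right)}}{1125} + \frac{256}{348075} + \frac{4 \log{\left(\frac{3}{2} \right)}}{1125} + \frac{124 \sqrt{5} \operatorname{atan}{\left(\frac{9 \sqrt{5}}{10} \right)}}{38367} + \frac{122 \log{\left(\frac{101}{4} \right)}}{38367} + \frac{64 \log{\left(4 \right)}}{3625} + \frac{2456 \log{\left(\frac{17}{2} \right)}}{165375}.

Antiderivative: F(w) = - \frac{4 \log{\left(w - 1 \right)}}{1125} - \frac{64 \log{\left(w + \frac{3}{2} \right)}}{3625} + \frac{2456 \log{\left(w + 4 \right)}}{165375} + \frac{122 \log{\left(w^{2} + 5 \right)}}{38367} + \frac{124 \sqrt{5} \operatorname{atan}{\left(\frac{\sqrt{5} w}{5} \right)}}{38367} - \frac{32}{1575 w + 6300}; value = - \frac{64 \log{\left(6 \right)}}{3625} - \frac{2456 \log{\left(\frac{13}{2} \right)}}{165375} - \frac{122 \log{\left(\frac{45}{4} \right)}}{38367} - \frac{124 \sqrt{5} \operatorname{atan}{\left(\frac{\sqrt{5}}{2} \right)}}{38367} - \frac{4 \log{\left(\frac{7}{2} \right)}}{1125} + \frac{256}{348075} + \frac{4 \log{\left(\frac{3}{2} \right)}}{1125} + \frac{124 \sqrt{5} \operatorname{atan}{\left(\frac{9 \sqrt{5}}{10} \right)}}{38367} + \frac{122 \log{\left(\frac{101}{4} \right)}}{38367} + \frac{64 \log{\left(4 \right)}}{3625} + \frac{2456 \log{\left(\frac{17}{2} \right)}}{165375}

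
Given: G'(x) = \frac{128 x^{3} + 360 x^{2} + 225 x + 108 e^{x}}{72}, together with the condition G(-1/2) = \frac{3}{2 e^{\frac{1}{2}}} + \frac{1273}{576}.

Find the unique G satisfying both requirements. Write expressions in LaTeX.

G(x) = \frac{4 x^{4}}{9} + \frac{5 x^{3}}{3} + \frac{25 x^{2}}{16} + \frac{3 e^{x}}{2} + 2

A candidate passes only if d/dx[G] lands on the given G'(x) exactly.
A general antiderivative is \left(\frac{2 x^{2}}{3} + \frac{5 x}{4}\right)^{2} + \frac{3 e^{x}}{2} + C.
The condition gives C = \frac{3}{2 e^{\frac{1}{2}}} + \frac{1273}{576} - (\frac{121}{576} + \frac{3}{2 e^{\frac{1}{2}}}) = 2.
So G(x) = \frac{4 x^{4}}{9} + \frac{5 x^{3}}{3} + \frac{25 x^{2}}{16} + \frac{3 e^{x}}{2} + 2.
Check: d/dx[\frac{4 x^{4}}{9} + \frac{5 x^{3}}{3} + \frac{25 x^{2}}{16} + \frac{3 e^{x}}{2} + 2] = \frac{16 x^{3}}{9} + 5 x^{2} + \frac{25 x}{8} + \frac{3 e^{x}}{2}, which equals G'(x).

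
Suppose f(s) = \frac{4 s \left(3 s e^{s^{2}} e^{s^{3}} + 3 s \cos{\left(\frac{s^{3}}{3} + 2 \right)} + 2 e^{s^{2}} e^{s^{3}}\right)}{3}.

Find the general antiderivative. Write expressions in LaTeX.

An antiderivative F(s) passes only if d/ds[F] lands on f(s) exactly.
Check: d/ds[\frac{4 e^{s^{3} + s^{2}}}{3} + 4 \sin{\left(\frac{s^{3}}{3} + 2 \right)}] = 4 s^{2} e^{s^{2}} e^{s^{3}} + 4 s^{2} \cos{\left(\frac{s^{3}}{3} + 2 \right)} + \frac{8 s e^{s^{2}} e^{s^{3}}}{3}, which equals f(s).

F(s) = \frac{4 e^{s^{3} + s^{2}}}{3} + 4 \sin{\left(\frac{s^{3}}{3} + 2 \right)} + C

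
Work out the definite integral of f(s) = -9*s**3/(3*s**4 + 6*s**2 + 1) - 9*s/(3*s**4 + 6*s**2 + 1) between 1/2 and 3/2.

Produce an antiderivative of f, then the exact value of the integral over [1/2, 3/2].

f matches the chain-rule pattern g'(h)*h' with inner function h(s) = s**4 + 2*s**2 + 1/3; substituting u = h(s) collapses the integral.
F(s) = -3*log(s**4 + 2*s**2 + 1/3)/4 is an antiderivative of f.
Check: d/ds[-3*log(s**4 + 2*s**2 + 1/3)/4] = (-9*s**3 - 9*s)/(3*s**4 + 6*s**2 + 1), which equals f(s).
F(3/2) = -3*log(475/48)/4; F(1/2) = -3*log(43/48)/4.
Integral = F(3/2) - F(1/2) = -3*log(475/48)/4 + 3*log(43/48)/4.

Antiderivative: F(s) = -3*log(s**4 + 2*s**2 + 1/3)/4; value = -3*log(475/48)/4 + 3*log(43/48)/4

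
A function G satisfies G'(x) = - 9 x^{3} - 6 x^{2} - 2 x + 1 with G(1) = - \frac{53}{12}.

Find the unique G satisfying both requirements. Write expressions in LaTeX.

G(x) = - \frac{9 x^{4}}{4} - 2 x^{3} - x^{2} + x - \frac{1}{6}

The integrand splits into summands that can be handled one at a time.
A general antiderivative is - \frac{9 x^{4}}{4} - 2 x^{3} - x^{2} + x - \frac{7}{6} + C.
The condition gives C = - \frac{53}{12} - (- \frac{65}{12}) = 1.
So G(x) = - \frac{9 x^{4}}{4} - 2 x^{3} - x^{2} + x - \frac{1}{6}.
Check: d/dx[- \frac{9 x^{4}}{4} - 2 x^{3} - x^{2} + x - \frac{1}{6}] = - 9 x^{3} - 6 x^{2} - 2 x + 1 = G'(x).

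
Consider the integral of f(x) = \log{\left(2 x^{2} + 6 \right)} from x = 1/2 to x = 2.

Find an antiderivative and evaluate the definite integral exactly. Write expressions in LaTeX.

Recover f(x) by differentiating a candidate F(x); any mismatch rules it out.
F(x) = x \log{\left(x^{2} + 3 \right)} - 2 x + x \log{\left(2 \right)} + 2 \sqrt{3} \operatorname{atan}{\left(\frac{\sqrt{3} x}{3} \right)} is an antiderivative of f.
Check: d/dx[x \log{\left(x^{2} + 3 \right)} - 2 x + x \log{\left(2 \right)} + 2 \sqrt{3} \operatorname{atan}{\left(\frac{\sqrt{3} x}{3} \right)}] = \log{\left(x^{2} + 3 \right)} + \log{\left(2 \right)}, which equals f(x).
F(2) = -4 + 2 \log{\left(2 \right)} + 2 \sqrt{3} \operatorname{atan}{\left(\frac{2 \sqrt{3}}{3} \right)} + 2 \log{\left(7 \right)}; F(1/2) = -1 + \frac{\log{\left(2 \right)}}{2} + \frac{\log{\left(\frac{13}{4} \right)}}{2} + 2 \sqrt{3} \operatorname{atan}{\left(\frac{\sqrt{3}}{6} \right)}.
Integral = F(2) - F(1/2) = -3 - 2 \sqrt{3} \operatorname{atan}{\left(\frac{\sqrt{3}}{6} \right)} - \frac{\log{\left(\frac{13}{2} \right)}}{2} + 2 \sqrt{3} \operatorname{atan}{\left(\frac{2 \sqrt{3}}{3} \right)} + 2 \log{\left(14 \right)}.

Antiderivative: F(x) = x \log{\left(x^{2} + 3 \right)} - 2 x + x \log{\left(2 \right)} + 2 \sqrt{3} \operatorname{atan}{\left(\frac{\sqrt{3} x}{3} \right)}; value = -3 - 2 \sqrt{3} \operatorname{atan}{\left(\frac{\sqrt{3}}{6} \right)} - \frac{\log{\left(\frac{13}{2} \right)}}{2} + 2 \sqrt{3} \operatorname{atan}{\left(\frac{2 \sqrt{3}}{3} \right)} + 2 \log{\left(14 \right)}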